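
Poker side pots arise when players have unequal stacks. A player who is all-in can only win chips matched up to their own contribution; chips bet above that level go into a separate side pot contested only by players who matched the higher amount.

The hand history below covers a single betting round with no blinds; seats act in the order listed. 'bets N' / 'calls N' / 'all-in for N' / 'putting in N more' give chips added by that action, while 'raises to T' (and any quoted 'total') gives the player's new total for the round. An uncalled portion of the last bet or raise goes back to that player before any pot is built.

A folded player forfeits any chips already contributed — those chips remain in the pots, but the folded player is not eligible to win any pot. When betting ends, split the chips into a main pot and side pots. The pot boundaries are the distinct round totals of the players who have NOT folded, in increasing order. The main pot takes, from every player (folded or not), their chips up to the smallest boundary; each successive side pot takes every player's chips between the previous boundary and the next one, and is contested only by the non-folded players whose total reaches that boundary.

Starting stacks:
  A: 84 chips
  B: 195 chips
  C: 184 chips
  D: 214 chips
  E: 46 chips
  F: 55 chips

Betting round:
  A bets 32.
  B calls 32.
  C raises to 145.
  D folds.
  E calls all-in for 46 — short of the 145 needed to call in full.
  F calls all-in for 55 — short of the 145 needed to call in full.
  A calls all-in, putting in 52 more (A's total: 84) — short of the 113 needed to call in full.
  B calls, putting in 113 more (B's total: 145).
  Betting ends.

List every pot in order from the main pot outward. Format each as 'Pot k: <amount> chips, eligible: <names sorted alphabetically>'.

Pot 1: 230 chips, eligible: A, B, C, E, F
Pot 2: 36 chips, eligible: A, B, C, F
Pot 3: 87 chips, eligible: A, B, C
Pot 4: 122 chips, eligible: B, C

Derivation:
Contributions: A=84, B=145, C=145, E=46, F=55
Folded: D
Pot levels (distinct totals of non-folded players): 46, 55, 84, 145
Layer 1-46: 46 each from A, B, C, E, F = 46*5 = 230 chips; eligible A, B, C, E, F
Layer 47-55: 9 each from A, B, C, F = 9*4 = 36 chips; eligible A, B, C, F
Layer 56-84: 29 each from A, B, C = 29*3 = 87 chips; eligible A, B, C
Layer 85-145: 61 each from B, C = 61*2 = 122 chips; eligible B, C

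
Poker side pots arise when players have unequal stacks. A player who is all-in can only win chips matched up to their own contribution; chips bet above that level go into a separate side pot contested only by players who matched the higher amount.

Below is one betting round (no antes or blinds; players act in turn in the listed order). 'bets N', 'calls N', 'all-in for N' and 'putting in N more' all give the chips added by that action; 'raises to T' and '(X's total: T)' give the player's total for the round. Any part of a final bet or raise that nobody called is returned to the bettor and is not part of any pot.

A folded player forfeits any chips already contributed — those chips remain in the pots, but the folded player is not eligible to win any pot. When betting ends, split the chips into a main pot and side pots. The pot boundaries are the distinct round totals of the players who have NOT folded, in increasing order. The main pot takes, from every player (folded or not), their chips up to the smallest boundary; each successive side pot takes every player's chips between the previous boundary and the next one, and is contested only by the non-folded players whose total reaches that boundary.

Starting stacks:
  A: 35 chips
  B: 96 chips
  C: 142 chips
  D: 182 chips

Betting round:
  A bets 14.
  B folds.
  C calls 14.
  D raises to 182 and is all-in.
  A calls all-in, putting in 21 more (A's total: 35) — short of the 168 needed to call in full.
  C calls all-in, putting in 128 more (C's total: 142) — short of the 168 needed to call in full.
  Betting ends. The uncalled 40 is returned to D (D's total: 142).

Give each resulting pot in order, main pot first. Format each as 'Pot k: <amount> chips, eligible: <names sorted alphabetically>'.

Pot 1: 105 chips, eligible: A, C, D
Pot 2: 214 chips, eligible: C, D

Derivation:
Contributions (after 40 returned to D): A=35, C=142, D=142
Folded: B
Pot levels (distinct totals of non-folded players): 35, 142
Layer 1-35: 35 each from A, C, D = 35*3 = 105 chips; eligible A, C, D
Layer 36-142: 107 each from C, D = 107*2 = 214 chips; eligible C, D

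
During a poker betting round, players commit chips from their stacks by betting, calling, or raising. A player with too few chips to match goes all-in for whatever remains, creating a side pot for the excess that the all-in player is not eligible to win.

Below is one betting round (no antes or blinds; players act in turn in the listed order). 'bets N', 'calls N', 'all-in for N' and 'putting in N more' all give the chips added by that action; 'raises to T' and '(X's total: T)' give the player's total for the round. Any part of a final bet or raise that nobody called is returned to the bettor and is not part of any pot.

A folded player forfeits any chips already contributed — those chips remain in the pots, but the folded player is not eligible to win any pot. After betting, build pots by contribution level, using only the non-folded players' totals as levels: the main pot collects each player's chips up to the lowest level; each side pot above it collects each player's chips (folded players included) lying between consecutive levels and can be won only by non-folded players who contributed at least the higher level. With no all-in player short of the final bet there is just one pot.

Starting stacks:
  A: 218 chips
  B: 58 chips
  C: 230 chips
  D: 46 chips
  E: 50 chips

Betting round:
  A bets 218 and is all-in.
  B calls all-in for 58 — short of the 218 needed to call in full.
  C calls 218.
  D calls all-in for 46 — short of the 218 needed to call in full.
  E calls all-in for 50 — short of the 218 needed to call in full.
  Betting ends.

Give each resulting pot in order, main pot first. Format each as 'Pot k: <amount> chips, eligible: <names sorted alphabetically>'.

Contributions: A=218, B=58, C=218, D=46, E=50
Pot levels (distinct totals of non-folded players): 46, 50, 58, 218
Layer 1-46: 46 each from A, B, C, D, E = 46*5 = 230 chips; eligible A, B, C, D, E
Layer 47-50: 4 each from A, B, C, E = 4*4 = 16 chips; eligible A, B, C, E
Layer 51-58: 8 each from A, B, C = 8*3 = 24 chips; eligible A, B, C
Layer 59-218: 160 each from A, C = 160*2 = 320 chips; eligible A, C

Pot 1: 230 chips, eligible: A, B, C, D, E
Pot 2: 16 chips, eligible: A, B, C, E
Pot 3: 24 chips, eligible: A, B, C
Pot 4: 320 chips, eligible: A, C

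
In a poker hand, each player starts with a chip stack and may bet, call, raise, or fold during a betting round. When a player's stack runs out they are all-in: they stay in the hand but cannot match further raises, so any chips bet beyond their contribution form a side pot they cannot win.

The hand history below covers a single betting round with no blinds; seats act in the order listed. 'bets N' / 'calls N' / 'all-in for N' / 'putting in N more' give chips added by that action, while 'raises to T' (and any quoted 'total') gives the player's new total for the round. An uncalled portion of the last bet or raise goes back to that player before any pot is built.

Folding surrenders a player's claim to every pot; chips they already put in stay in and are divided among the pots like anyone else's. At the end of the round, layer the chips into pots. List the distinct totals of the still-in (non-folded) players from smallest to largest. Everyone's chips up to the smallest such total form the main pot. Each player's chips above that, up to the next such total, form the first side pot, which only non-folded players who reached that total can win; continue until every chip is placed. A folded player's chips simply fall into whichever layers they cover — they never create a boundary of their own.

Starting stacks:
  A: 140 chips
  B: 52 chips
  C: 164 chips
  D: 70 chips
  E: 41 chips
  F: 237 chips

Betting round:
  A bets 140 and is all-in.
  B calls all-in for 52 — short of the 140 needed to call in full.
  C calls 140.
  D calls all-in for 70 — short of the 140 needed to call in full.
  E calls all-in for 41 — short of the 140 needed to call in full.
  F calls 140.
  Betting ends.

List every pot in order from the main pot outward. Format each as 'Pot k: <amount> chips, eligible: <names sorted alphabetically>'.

Pot 1: 246 chips, eligible: A, B, C, D, E, F
Pot 2: 55 chips, eligible: A, B, C, D, F
Pot 3: 72 chips, eligible: A, C, D, F
Pot 4: 210 chips, eligible: A, C, F

Derivation:
Contributions: A=140, B=52, C=140, D=70, E=41, F=140
Pot levels (distinct totals of non-folded players): 41, 52, 70, 140
Layer 1-41: 41 each from A, B, C, D, E, F = 41*6 = 246 chips; eligible A, B, C, D, E, F
Layer 42-52: 11 each from A, B, C, D, F = 11*5 = 55 chips; eligible A, B, C, D, F
Layer 53-70: 18 each from A, C, D, F = 18*4 = 72 chips; eligible A, C, D, F
Layer 71-140: 70 each from A, C, F = 70*3 = 210 chips; eligible A, C, F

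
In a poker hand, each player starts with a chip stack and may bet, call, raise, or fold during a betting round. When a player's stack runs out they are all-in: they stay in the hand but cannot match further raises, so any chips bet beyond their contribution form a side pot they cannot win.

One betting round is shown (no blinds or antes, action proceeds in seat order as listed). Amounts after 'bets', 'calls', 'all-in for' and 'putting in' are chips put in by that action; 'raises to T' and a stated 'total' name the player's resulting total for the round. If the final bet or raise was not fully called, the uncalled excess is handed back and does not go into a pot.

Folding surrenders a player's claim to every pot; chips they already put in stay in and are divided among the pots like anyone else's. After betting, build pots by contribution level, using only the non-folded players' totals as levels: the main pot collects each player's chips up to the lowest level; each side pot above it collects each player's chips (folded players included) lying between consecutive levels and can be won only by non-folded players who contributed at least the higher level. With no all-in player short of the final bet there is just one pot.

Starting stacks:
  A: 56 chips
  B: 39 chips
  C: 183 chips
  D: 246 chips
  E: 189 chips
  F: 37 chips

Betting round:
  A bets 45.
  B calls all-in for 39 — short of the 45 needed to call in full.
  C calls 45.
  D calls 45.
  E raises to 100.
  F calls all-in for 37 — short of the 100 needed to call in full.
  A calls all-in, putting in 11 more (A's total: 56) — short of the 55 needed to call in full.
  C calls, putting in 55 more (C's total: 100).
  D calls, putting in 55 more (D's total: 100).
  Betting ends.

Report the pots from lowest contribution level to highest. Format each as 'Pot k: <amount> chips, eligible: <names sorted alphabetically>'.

Pot 1: 222 chips, eligible: A, B, C, D, E, F
Pot 2: 10 chips, eligible: A, B, C, D, E
Pot 3: 68 chips, eligible: A, C, D, E
Pot 4: 132 chips, eligible: C, D, E

Derivation:
Contributions: A=56, B=39, C=100, D=100, E=100, F=37
Pot levels (distinct totals of non-folded players): 37, 39, 56, 100
Layer 1-37: 37 each from A, B, C, D, E, F = 37*6 = 222 chips; eligible A, B, C, D, E, F
Layer 38-39: 2 each from A, B, C, D, E = 2*5 = 10 chips; eligible A, B, C, D, E
Layer 40-56: 17 each from A, C, D, E = 17*4 = 68 chips; eligible A, C, D, E
Layer 57-100: 44 each from C, D, E = 44*3 = 132 chips; eligible C, D, E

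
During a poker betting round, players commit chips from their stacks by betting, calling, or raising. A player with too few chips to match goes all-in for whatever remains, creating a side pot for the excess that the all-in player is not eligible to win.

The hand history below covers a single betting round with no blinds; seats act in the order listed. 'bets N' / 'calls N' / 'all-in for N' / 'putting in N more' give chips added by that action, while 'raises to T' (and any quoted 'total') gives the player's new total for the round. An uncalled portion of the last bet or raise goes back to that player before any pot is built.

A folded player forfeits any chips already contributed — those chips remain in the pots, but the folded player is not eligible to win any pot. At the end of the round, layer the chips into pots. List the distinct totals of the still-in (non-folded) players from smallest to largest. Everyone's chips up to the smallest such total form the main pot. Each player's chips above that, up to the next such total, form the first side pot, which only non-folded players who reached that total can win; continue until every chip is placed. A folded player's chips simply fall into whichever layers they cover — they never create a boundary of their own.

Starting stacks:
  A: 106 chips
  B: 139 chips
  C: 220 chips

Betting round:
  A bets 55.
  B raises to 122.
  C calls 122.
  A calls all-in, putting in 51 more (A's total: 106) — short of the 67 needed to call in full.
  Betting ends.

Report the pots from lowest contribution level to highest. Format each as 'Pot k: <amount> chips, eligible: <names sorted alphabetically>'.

Contributions: A=106, B=122, C=122
Pot levels (distinct totals of non-folded players): 106, 122
Layer 1-106: 106 each from A, B, C = 106*3 = 318 chips; eligible A, B, C
Layer 107-122: 16 each from B, C = 16*2 = 32 chips; eligible B, C

Pot 1: 318 chips, eligible: A, B, C
Pot 2: 32 chips, eligible: B, C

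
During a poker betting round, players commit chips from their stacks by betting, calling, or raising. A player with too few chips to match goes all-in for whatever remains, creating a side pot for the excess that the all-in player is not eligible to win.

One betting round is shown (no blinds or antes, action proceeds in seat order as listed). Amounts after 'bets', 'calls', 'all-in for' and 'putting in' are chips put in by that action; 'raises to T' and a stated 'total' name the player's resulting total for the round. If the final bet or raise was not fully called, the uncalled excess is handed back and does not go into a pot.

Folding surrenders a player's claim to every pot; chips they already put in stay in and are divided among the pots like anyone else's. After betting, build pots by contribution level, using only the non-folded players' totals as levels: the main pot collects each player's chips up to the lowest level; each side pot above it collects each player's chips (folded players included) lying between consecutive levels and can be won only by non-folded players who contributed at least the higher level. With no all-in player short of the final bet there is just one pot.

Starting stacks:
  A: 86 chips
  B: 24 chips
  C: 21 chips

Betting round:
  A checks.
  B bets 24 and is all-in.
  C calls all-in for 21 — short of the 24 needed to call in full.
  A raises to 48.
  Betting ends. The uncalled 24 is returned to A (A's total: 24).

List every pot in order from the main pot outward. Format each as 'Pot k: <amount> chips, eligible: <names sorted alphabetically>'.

Pot 1: 63 chips, eligible: A, B, C
Pot 2: 6 chips, eligible: A, B

Derivation:
Contributions (after 24 returned to A): A=24, B=24, C=21
Pot levels (distinct totals of non-folded players): 21, 24
Layer 1-21: 21 each from A, B, C = 21*3 = 63 chips; eligible A, B, C
Layer 22-24: 3 each from A, B = 3*2 = 6 chips; eligible A, B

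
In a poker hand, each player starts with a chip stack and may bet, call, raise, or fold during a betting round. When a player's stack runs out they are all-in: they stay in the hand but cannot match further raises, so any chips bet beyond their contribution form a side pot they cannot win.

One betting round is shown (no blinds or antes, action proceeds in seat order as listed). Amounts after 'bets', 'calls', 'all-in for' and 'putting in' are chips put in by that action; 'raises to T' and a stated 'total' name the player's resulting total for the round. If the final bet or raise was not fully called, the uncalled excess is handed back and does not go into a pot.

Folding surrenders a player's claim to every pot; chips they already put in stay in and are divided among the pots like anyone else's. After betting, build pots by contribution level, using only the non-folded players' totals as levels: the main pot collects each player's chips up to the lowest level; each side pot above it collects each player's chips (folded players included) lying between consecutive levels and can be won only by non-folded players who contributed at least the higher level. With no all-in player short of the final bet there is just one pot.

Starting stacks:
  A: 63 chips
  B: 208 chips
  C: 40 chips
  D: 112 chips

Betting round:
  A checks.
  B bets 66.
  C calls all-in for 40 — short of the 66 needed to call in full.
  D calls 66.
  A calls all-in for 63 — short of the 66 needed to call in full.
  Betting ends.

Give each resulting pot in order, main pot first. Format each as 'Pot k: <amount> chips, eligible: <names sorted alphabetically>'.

Pot 1: 160 chips, eligible: A, B, C, D
Pot 2: 69 chips, eligible: A, B, D
Pot 3: 6 chips, eligible: B, D

Derivation:
Contributions: A=63, B=66, C=40, D=66
Pot levels (distinct totals of non-folded players): 40, 63, 66
Layer 1-40: 40 each from A, B, C, D = 40*4 = 160 chips; eligible A, B, C, D
Layer 41-63: 23 each from A, B, D = 23*3 = 69 chips; eligible A, B, D
Layer 64-66: 3 each from B, D = 3*2 = 6 chips; eligible B, D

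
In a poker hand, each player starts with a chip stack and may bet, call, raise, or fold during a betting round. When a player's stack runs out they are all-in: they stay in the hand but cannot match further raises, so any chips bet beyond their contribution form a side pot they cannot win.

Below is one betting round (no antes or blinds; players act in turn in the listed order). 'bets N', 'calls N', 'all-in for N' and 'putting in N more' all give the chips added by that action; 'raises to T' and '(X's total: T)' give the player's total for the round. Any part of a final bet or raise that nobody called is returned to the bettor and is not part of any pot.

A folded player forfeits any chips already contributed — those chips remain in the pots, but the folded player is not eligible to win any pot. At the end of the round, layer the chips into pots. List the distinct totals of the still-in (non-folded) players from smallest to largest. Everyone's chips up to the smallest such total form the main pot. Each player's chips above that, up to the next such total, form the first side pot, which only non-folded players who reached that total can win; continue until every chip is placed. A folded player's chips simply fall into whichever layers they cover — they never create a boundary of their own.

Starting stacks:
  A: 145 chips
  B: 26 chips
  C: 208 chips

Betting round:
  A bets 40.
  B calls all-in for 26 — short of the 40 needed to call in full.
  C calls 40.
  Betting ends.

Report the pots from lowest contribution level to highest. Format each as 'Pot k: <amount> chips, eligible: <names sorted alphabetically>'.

Contributions: A=40, B=26, C=40
Pot levels (distinct totals of non-folded players): 26, 40
Layer 1-26: 26 each from A, B, C = 26*3 = 78 chips; eligible A, B, C
Layer 27-40: 14 each from A, C = 14*2 = 28 chips; eligible A, C

Pot 1: 78 chips, eligible: A, B, C
Pot 2: 28 chips, eligible: A, C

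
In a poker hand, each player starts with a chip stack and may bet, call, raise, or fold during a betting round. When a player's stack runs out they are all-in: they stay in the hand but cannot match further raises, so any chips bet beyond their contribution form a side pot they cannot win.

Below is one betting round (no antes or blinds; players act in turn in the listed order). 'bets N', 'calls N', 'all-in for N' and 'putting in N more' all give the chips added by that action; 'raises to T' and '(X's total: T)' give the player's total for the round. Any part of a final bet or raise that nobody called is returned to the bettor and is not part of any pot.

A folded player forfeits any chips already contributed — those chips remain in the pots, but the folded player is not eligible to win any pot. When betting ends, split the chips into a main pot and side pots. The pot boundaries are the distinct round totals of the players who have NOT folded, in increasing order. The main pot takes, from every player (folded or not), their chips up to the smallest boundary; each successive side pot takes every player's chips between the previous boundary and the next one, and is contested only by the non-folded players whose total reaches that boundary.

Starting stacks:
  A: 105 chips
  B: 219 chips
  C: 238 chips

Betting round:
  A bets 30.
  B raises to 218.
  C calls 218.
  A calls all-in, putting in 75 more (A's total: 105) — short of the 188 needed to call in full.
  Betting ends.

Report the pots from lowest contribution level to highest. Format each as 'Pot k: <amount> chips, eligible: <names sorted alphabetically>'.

Contributions: A=105, B=218, C=218
Pot levels (distinct totals of non-folded players): 105, 218
Layer 1-105: 105 each from A, B, C = 105*3 = 315 chips; eligible A, B, C
Layer 106-218: 113 each from B, C = 113*2 = 226 chips; eligible B, C

Pot 1: 315 chips, eligible: A, B, C
Pot 2: 226 chips, eligible: B, C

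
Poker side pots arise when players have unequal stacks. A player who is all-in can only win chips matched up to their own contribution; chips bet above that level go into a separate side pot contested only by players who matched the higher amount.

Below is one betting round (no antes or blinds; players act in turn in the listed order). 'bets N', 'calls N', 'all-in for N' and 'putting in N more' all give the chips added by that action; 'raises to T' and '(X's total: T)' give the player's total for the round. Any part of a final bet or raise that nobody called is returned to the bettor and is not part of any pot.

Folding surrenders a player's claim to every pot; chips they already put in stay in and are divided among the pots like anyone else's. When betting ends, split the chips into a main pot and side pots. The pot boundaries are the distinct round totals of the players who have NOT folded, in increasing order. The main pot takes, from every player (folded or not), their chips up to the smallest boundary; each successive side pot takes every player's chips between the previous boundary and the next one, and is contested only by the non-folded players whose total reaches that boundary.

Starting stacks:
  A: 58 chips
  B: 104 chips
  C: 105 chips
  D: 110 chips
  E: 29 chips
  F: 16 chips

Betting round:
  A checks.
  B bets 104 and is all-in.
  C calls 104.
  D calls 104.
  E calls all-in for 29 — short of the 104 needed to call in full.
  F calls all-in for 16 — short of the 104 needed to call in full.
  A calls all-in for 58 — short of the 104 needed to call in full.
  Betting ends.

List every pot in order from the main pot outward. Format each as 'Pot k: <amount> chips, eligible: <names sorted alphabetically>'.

Pot 1: 96 chips, eligible: A, B, C, D, E, F
Pot 2: 65 chips, eligible: A, B, C, D, E
Pot 3: 116 chips, eligible: A, B, C, D
Pot 4: 138 chips, eligible: B, C, D

Derivation:
Contributions: A=58, B=104, C=104, D=104, E=29, F=16
Pot levels (distinct totals of non-folded players): 16, 29, 58, 104
Layer 1-16: 16 each from A, B, C, D, E, F = 16*6 = 96 chips; eligible A, B, C, D, E, F
Layer 17-29: 13 each from A, B, C, D, E = 13*5 = 65 chips; eligible A, B, C, D, E
Layer 30-58: 29 each from A, B, C, D = 29*4 = 116 chips; eligible A, B, C, D
Layer 59-104: 46 each from B, C, D = 46*3 = 138 chips; eligible B, C, D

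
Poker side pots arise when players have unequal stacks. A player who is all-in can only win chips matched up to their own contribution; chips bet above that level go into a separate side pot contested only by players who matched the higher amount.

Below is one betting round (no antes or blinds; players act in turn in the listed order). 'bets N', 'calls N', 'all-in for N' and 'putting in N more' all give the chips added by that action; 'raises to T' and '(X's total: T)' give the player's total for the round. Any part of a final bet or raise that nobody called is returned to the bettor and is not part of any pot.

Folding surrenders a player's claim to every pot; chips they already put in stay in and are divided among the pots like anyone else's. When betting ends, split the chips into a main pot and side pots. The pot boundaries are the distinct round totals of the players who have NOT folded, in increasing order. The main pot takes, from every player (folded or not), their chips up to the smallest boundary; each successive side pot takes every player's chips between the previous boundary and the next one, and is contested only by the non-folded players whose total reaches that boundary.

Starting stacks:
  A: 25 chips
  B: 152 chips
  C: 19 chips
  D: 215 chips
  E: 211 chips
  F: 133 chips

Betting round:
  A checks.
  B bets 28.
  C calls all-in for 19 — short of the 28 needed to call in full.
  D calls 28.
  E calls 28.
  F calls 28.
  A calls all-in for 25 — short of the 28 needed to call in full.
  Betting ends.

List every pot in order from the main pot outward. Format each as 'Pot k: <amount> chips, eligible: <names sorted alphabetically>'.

Contributions: A=25, B=28, C=19, D=28, E=28, F=28
Pot levels (distinct totals of non-folded players): 19, 25, 28
Layer 1-19: 19 each from A, B, C, D, E, F = 19*6 = 114 chips; eligible A, B, C, D, E, F
Layer 20-25: 6 each from A, B, D, E, F = 6*5 = 30 chips; eligible A, B, D, E, F
Layer 26-28: 3 each from B, D, E, F = 3*4 = 12 chips; eligible B, D, E, F

Pot 1: 114 chips, eligible: A, B, C, D, E, F
Pot 2: 30 chips, eligible: A, B, D, E, F
Pot 3: 12 chips, eligible: B, D, E, F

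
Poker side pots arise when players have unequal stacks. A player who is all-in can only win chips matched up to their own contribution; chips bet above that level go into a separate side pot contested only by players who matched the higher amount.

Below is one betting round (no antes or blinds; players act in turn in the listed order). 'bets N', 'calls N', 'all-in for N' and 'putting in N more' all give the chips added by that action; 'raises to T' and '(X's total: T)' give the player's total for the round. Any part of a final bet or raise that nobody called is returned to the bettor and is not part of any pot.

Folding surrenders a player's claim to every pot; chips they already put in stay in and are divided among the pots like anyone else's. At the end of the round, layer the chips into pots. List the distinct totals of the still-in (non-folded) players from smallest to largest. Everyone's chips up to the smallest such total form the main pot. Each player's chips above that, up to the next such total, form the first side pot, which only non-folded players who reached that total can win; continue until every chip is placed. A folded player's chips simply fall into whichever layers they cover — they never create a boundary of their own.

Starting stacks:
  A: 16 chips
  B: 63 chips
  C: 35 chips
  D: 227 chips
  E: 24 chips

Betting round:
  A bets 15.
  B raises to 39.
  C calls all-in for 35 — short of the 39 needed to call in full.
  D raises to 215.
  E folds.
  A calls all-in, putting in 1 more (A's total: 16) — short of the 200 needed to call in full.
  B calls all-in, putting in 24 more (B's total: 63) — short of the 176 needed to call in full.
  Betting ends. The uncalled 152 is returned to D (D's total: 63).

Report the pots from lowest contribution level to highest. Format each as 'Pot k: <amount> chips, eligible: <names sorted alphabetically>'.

Contributions (after 152 returned to D): A=16, B=63, C=35, D=63
Folded: E
Pot levels (distinct totals of non-folded players): 16, 35, 63
Layer 1-16: 16 each from A, B, C, D = 16*4 = 64 chips; eligible A, B, C, D
Layer 17-35: 19 each from B, C, D = 19*3 = 57 chips; eligible B, C, D
Layer 36-63: 28 each from B, D = 28*2 = 56 chips; eligible B, D

Pot 1: 64 chips, eligible: A, B, C, D
Pot 2: 57 chips, eligible: B, C, D
Pot 3: 56 chips, eligible: B, D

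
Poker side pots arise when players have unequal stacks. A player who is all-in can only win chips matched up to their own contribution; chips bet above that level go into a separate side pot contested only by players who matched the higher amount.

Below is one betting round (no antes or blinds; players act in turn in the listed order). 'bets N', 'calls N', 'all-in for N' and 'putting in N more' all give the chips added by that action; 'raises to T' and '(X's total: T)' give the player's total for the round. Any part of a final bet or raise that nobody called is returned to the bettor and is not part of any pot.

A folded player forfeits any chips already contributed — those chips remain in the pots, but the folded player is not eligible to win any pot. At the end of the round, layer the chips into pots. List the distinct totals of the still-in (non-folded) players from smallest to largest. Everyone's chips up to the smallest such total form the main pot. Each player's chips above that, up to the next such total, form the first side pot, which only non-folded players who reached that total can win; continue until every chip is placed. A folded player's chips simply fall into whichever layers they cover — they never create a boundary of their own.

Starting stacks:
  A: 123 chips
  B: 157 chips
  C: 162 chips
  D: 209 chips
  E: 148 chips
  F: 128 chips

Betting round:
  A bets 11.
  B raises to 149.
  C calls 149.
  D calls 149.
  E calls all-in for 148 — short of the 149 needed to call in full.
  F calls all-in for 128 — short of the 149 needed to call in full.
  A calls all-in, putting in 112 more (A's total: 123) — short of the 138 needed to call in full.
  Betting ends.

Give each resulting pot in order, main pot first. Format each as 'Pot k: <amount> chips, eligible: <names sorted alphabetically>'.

Contributions: A=123, B=149, C=149, D=149, E=148, F=128
Pot levels (distinct totals of non-folded players): 123, 128, 148, 149
Layer 1-123: 123 each from A, B, C, D, E, F = 123*6 = 738 chips; eligible A, B, C, D, E, F
Layer 124-128: 5 each from B, C, D, E, F = 5*5 = 25 chips; eligible B, C, D, E, F
Layer 129-148: 20 each from B, C, D, E = 20*4 = 80 chips; eligible B, C, D, E
Layer 149-149: 1 each from B, C, D = 1*3 = 3 chips; eligible B, C, D

Pot 1: 738 chips, eligible: A, B, C, D, E, F
Pot 2: 25 chips, eligible: B, C, D, E, F
Pot 3: 80 chips, eligible: B, C, D, E
Pot 4: 3 chips, eligible: B, C, D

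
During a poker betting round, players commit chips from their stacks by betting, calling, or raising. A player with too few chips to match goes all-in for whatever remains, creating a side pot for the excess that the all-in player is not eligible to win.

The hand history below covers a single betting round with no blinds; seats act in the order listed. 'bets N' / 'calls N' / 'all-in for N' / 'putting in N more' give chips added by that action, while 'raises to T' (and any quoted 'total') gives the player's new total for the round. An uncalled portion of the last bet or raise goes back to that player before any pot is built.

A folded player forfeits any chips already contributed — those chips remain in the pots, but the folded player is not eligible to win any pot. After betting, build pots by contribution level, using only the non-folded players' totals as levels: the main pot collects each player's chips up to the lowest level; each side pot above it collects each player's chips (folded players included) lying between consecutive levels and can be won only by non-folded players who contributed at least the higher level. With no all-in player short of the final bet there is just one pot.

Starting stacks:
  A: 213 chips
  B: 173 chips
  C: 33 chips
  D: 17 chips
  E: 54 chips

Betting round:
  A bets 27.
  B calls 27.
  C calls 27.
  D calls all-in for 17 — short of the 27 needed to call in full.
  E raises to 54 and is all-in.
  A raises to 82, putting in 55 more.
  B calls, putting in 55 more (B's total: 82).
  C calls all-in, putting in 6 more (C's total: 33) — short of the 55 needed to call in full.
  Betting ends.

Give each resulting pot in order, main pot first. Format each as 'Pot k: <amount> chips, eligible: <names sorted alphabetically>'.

Contributions: A=82, B=82, C=33, D=17, E=54
Pot levels (distinct totals of non-folded players): 17, 33, 54, 82
Layer 1-17: 17 each from A, B, C, D, E = 17*5 = 85 chips; eligible A, B, C, D, E
Layer 18-33: 16 each from A, B, C, E = 16*4 = 64 chips; eligible A, B, C, E
Layer 34-54: 21 each from A, B, E = 21*3 = 63 chips; eligible A, B, E
Layer 55-82: 28 each from A, B = 28*2 = 56 chips; eligible A, B

Pot 1: 85 chips, eligible: A, B, C, D, E
Pot 2: 64 chips, eligible: A, B, C, E
Pot 3: 63 chips, eligible: A, B, E
Pot 4: 56 chips, eligible: A, B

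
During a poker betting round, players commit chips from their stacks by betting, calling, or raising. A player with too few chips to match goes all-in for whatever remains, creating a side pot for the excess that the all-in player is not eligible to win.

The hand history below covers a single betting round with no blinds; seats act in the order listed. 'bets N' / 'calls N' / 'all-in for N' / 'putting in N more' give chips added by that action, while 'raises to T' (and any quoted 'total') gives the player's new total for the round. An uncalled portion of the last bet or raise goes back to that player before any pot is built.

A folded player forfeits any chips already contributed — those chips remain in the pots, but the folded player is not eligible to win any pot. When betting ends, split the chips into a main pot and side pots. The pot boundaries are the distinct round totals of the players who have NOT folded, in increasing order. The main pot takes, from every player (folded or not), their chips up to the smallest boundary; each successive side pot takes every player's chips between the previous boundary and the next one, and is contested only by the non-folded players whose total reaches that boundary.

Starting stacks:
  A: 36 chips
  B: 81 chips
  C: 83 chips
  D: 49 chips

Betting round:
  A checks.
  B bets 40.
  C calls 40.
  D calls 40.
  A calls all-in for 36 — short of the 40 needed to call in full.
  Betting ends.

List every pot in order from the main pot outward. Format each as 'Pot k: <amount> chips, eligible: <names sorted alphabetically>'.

Contributions: A=36, B=40, C=40, D=40
Pot levels (distinct totals of non-folded players): 36, 40
Layer 1-36: 36 each from A, B, C, D = 36*4 = 144 chips; eligible A, B, C, D
Layer 37-40: 4 each from B, C, D = 4*3 = 12 chips; eligible B, C, D

Pot 1: 144 chips, eligible: A, B, C, D
Pot 2: 12 chips, eligible: B, C, D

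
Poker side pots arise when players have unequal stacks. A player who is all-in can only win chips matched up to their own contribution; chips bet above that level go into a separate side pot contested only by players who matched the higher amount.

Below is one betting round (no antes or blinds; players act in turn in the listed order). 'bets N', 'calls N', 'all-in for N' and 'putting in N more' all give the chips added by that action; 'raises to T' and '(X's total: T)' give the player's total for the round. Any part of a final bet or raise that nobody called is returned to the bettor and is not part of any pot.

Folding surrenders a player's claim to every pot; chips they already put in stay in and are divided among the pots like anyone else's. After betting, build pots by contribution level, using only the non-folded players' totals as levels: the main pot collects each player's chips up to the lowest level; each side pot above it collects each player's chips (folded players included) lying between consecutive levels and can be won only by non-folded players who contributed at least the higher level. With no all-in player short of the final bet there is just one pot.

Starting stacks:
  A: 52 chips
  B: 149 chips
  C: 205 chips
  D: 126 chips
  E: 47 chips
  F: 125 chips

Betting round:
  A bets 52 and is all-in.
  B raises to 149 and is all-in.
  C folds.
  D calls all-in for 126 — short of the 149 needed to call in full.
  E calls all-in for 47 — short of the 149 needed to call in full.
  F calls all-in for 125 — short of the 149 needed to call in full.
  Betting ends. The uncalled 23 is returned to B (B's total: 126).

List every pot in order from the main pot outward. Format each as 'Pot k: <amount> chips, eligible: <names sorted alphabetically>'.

Contributions (after 23 returned to B): A=52, B=126, D=126, E=47, F=125
Folded: C
Pot levels (distinct totals of non-folded players): 47, 52, 125, 126
Layer 1-47: 47 each from A, B, D, E, F = 47*5 = 235 chips; eligible A, B, D, E, F
Layer 48-52: 5 each from A, B, D, F = 5*4 = 20 chips; eligible A, B, D, F
Layer 53-125: 73 each from B, D, F = 73*3 = 219 chips; eligible B, D, F
Layer 126-126: 1 each from B, D = 1*2 = 2 chips; eligible B, D

Pot 1: 235 chips, eligible: A, B, D, E, F
Pot 2: 20 chips, eligible: A, B, D, F
Pot 3: 219 chips, eligible: B, D, F
Pot 4: 2 chips, eligible: B, D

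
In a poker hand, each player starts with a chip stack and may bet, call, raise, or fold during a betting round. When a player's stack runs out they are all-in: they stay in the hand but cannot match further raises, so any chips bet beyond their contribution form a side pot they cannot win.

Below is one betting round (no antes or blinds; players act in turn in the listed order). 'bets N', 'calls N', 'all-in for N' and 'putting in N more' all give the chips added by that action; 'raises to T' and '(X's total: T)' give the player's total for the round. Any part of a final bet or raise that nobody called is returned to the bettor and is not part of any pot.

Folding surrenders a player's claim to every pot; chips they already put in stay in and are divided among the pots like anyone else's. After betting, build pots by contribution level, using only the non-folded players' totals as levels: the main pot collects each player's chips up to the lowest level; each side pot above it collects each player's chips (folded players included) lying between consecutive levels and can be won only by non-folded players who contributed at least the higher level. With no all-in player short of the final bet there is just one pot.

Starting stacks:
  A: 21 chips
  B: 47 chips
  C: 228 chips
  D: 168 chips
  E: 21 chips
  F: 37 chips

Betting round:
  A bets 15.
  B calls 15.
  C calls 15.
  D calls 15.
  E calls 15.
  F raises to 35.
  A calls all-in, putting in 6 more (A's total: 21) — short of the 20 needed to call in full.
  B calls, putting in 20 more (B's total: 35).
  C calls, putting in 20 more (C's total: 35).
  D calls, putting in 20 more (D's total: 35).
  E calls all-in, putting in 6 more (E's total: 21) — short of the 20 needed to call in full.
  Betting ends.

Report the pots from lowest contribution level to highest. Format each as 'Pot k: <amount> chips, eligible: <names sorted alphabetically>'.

Pot 1: 126 chips, eligible: A, B, C, D, E, F
Pot 2: 56 chips, eligible: B, C, D, F

Derivation:
Contributions: A=21, B=35, C=35, D=35, E=21, F=35
Pot levels (distinct totals of non-folded players): 21, 35
Layer 1-21: 21 each from A, B, C, D, E, F = 21*6 = 126 chips; eligible A, B, C, D, E, F
Layer 22-35: 14 each from B, C, D, F = 14*4 = 56 chips; eligible B, C, D, F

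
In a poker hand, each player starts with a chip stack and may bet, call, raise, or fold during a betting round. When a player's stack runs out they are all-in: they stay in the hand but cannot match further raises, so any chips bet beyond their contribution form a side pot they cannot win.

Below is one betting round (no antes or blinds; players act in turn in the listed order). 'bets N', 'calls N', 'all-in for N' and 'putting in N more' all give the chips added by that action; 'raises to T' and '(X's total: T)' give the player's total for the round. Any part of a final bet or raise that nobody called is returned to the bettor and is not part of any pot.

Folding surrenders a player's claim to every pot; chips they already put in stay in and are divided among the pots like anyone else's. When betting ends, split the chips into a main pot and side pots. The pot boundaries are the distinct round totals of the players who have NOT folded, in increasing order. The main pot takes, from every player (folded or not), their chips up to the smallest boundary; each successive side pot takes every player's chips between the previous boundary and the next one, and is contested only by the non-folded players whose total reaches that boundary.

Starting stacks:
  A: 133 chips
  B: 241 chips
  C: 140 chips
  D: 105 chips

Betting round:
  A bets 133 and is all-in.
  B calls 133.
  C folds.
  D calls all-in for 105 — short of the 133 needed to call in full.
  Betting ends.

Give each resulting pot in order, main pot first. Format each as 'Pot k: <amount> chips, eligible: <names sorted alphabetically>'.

Pot 1: 315 chips, eligible: A, B, D
Pot 2: 56 chips, eligible: A, B

Derivation:
Contributions: A=133, B=133, D=105
Folded: C
Pot levels (distinct totals of non-folded players): 105, 133
Layer 1-105: 105 each from A, B, D = 105*3 = 315 chips; eligible A, B, D
Layer 106-133: 28 each from A, B = 28*2 = 56 chips; eligible A, B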